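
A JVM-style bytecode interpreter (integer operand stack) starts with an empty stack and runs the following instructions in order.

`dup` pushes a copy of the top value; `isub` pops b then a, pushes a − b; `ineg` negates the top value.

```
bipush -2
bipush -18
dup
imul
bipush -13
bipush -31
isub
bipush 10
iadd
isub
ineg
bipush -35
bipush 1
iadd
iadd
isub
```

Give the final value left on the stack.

bipush -2  -> [-2]
bipush -18 -> [-2, -18]
dup        -> [-2, -18, -18]
imul       -> [-2, 324]
bipush -13 -> [-2, 324, -13]
bipush -31 -> [-2, 324, -13, -31]
isub       -> [-2, 324, 18]
bipush 10  -> [-2, 324, 18, 10]
iadd       -> [-2, 324, 28]
isub       -> [-2, 296]
ineg       -> [-2, -296]
bipush -35 -> [-2, -296, -35]
bipush 1   -> [-2, -296, -35, 1]
iadd       -> [-2, -296, -34]
iadd       -> [-2, -330]
isub       -> [328]

328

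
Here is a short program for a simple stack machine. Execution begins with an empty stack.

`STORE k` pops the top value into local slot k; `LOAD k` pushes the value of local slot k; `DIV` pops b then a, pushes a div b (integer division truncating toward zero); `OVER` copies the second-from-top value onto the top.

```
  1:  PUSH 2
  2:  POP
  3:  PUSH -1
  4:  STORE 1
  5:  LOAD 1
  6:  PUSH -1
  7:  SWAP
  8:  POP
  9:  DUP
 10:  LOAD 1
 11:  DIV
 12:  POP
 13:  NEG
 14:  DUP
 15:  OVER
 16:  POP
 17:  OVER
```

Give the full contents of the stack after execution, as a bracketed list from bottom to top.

[1, 1, 1]

PUSH 2  : 2
POP     : (empty)
PUSH -1 : -1
STORE 1 : (empty)
LOAD 1  : -1
PUSH -1 : -1 -1
SWAP    : -1 -1
POP     : -1
DUP     : -1 -1
LOAD 1  : -1 -1 -1
DIV     : -1 1
POP     : -1
NEG     : 1
DUP     : 1 1
OVER    : 1 1 1
POP     : 1 1
OVER    : 1 1 1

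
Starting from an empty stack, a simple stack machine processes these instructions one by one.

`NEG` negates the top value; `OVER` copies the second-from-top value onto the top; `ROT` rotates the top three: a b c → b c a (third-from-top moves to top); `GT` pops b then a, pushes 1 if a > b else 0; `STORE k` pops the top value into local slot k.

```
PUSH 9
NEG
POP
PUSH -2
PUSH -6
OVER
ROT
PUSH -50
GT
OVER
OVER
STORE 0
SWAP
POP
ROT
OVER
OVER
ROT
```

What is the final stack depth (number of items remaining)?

5

PUSH 9   → 9
NEG      → -9
POP      → (empty)
PUSH -2  → -2
PUSH -6  → -2 -6
OVER     → -2 -6 -2
ROT      → -6 -2 -2
PUSH -50 → -6 -2 -2 -50
GT       → -6 -2 1
OVER     → -6 -2 1 -2
OVER     → -6 -2 1 -2 1
STORE 0  → -6 -2 1 -2
SWAP     → -6 -2 -2 1
POP      → -6 -2 -2
ROT      → -2 -2 -6
OVER     → -2 -2 -6 -2
OVER     → -2 -2 -6 -2 -6
ROT      → -2 -2 -2 -6 -6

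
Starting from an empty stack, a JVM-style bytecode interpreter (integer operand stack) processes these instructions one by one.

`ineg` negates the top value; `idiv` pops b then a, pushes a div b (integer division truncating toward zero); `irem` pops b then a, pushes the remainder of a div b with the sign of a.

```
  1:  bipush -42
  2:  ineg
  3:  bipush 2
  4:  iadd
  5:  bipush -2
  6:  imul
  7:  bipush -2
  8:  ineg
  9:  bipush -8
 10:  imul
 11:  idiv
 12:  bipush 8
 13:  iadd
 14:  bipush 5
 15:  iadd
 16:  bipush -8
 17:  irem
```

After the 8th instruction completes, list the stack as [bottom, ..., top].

bipush -42 → [-42]
ineg       → [42]
bipush 2   → [42, 2]
iadd       → [44]
bipush -2  → [44, -2]
imul       → [-88]
bipush -2  → [-88, -2]
ineg       → [-88, 2]

[-88, 2]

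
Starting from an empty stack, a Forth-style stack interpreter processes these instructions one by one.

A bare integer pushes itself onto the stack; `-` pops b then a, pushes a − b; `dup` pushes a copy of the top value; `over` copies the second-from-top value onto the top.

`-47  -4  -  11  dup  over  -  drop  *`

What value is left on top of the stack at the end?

-47  → -47
-4   → -47 -4
-    → -43
11   → -43 11
dup  → -43 11 11
over → -43 11 11 11
-    → -43 11 0
drop → -43 11
*    → -473

-473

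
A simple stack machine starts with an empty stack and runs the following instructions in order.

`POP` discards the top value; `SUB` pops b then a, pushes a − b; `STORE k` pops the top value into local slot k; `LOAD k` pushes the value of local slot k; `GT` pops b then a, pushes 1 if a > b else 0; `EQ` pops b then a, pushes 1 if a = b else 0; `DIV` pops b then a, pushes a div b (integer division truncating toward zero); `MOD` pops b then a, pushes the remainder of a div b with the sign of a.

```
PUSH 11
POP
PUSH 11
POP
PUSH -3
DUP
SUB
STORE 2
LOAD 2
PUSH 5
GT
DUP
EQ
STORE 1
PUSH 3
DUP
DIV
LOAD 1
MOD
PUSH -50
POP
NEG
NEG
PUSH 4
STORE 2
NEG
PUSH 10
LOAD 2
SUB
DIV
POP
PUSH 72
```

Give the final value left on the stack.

72

PUSH 11   [11]
POP       []
PUSH 11   [11]
POP       []
PUSH -3   [-3]
DUP       [-3, -3]
SUB       [0]
STORE 2   []
LOAD 2    [0]
PUSH 5    [0, 5]
GT        [0]
DUP       [0, 0]
EQ        [1]
STORE 1   []
PUSH 3    [3]
DUP       [3, 3]
DIV       [1]
LOAD 1    [1, 1]
MOD       [0]
PUSH -50  [0, -50]
POP       [0]
NEG       [0]
NEG       [0]
PUSH 4    [0, 4]
STORE 2   [0]
NEG       [0]
PUSH 10   [0, 10]
LOAD 2    [0, 10, 4]
SUB       [0, 6]
DIV       [0]
POP       []
PUSH 72   [72]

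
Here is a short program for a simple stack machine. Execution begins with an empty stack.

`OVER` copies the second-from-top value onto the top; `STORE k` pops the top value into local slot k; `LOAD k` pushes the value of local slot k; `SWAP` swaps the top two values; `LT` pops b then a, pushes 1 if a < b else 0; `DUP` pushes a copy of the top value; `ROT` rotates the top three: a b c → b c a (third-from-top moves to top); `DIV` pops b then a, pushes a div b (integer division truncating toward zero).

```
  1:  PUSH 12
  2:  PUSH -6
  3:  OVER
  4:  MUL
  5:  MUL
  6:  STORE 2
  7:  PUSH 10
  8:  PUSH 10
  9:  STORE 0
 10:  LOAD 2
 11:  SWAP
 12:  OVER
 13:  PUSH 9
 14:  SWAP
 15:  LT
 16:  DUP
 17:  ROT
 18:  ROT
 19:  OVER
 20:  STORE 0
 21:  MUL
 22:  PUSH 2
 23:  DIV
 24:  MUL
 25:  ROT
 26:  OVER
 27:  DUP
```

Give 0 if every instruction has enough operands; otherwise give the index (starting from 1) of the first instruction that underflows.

PUSH 12  [12]
PUSH -6  [12, -6]
OVER     [12, -6, 12]
MUL      [12, -72]
MUL      [-864]
STORE 2  []
PUSH 10  [10]
PUSH 10  [10, 10]
STORE 0  [10]
LOAD 2   [10, -864]
SWAP     [-864, 10]
OVER     [-864, 10, -864]
PUSH 9   [-864, 10, -864, 9]
SWAP     [-864, 10, 9, -864]
LT       [-864, 10, 0]
DUP      [-864, 10, 0, 0]
ROT      [-864, 0, 0, 10]
ROT      [-864, 0, 10, 0]
OVER     [-864, 0, 10, 0, 10]
STORE 0  [-864, 0, 10, 0]
MUL      [-864, 0, 0]
PUSH 2   [-864, 0, 0, 2]
DIV      [-864, 0, 0]
MUL      [-864, 0]
ROT  — needs 3 operands, stack has 2 → underflow

25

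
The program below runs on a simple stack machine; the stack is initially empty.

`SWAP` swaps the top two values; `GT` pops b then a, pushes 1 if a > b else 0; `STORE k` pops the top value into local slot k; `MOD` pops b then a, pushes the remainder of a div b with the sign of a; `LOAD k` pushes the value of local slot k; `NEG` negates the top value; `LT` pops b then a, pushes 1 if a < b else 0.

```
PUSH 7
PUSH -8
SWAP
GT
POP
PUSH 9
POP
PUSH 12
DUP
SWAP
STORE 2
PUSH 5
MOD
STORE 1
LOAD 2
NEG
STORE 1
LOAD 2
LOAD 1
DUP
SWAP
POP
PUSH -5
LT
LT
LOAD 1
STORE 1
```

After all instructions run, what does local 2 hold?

PUSH 7   [7]
PUSH -8  [7, -8]
SWAP     [-8, 7]
GT       [0]
POP      []
PUSH 9   [9]
POP      []
PUSH 12  [12]
DUP      [12, 12]
SWAP     [12, 12]
STORE 2  [12]
PUSH 5   [12, 5]
MOD      [2]
STORE 1  []
LOAD 2   [12]
NEG      [-12]
STORE 1  []
LOAD 2   [12]
LOAD 1   [12, -12]
DUP      [12, -12, -12]
SWAP     [12, -12, -12]
POP      [12, -12]
PUSH -5  [12, -12, -5]
LT       [12, 1]
LT       [0]
LOAD 1   [0, -12]
STORE 1  [0]

12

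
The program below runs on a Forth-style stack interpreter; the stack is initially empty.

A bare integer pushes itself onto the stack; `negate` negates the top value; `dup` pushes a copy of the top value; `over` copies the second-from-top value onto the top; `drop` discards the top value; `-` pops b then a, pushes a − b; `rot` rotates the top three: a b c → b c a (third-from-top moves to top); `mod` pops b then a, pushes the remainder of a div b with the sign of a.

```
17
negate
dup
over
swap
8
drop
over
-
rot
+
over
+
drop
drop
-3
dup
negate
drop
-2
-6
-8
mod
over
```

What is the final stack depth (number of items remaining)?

4

17     -> [17]
negate -> [-17]
dup    -> [-17, -17]
over   -> [-17, -17, -17]
swap   -> [-17, -17, -17]
8      -> [-17, -17, -17, 8]
drop   -> [-17, -17, -17]
over   -> [-17, -17, -17, -17]
-      -> [-17, -17, 0]
rot    -> [-17, 0, -17]
+      -> [-17, -17]
over   -> [-17, -17, -17]
+      -> [-17, -34]
drop   -> [-17]
drop   -> []
-3     -> [-3]
dup    -> [-3, -3]
negate -> [-3, 3]
drop   -> [-3]
-2     -> [-3, -2]
-6     -> [-3, -2, -6]
-8     -> [-3, -2, -6, -8]
mod    -> [-3, -2, -6]
over   -> [-3, -2, -6, -2]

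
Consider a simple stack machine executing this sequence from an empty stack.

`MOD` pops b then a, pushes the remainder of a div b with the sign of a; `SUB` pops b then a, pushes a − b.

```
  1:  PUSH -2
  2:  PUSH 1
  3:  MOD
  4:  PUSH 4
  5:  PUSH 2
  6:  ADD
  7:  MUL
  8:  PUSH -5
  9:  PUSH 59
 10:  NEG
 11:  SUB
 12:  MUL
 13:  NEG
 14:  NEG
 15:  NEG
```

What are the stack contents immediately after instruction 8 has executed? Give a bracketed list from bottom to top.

PUSH -2  -2
PUSH 1   -2 1
MOD      0
PUSH 4   0 4
PUSH 2   0 4 2
ADD      0 6
MUL      0
PUSH -5  0 -5

[0, -5]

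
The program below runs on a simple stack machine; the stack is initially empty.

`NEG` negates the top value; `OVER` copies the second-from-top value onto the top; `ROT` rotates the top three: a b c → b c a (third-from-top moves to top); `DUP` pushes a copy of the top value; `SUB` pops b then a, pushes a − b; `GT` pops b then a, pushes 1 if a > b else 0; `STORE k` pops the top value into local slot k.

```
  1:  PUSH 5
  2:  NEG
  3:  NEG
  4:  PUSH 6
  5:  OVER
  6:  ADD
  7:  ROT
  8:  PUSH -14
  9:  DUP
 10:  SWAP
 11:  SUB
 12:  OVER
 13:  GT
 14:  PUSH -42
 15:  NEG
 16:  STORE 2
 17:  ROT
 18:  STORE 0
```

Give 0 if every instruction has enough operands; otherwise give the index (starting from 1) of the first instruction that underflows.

7

PUSH 5 -> 5
NEG    -> -5
NEG    -> 5
PUSH 6 -> 5 6
OVER   -> 5 6 5
ADD    -> 5 11
ROT  — needs 3 operands, stack has 2 → underflow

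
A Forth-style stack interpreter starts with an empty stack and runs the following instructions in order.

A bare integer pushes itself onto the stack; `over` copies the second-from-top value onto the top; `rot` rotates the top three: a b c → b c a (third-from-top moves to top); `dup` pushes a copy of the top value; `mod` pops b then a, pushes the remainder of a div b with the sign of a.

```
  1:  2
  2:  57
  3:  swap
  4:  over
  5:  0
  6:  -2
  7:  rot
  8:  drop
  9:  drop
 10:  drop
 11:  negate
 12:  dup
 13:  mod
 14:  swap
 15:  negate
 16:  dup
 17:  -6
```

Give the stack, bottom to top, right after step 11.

2      -> [2]
57     -> [2, 57]
swap   -> [57, 2]
over   -> [57, 2, 57]
0      -> [57, 2, 57, 0]
-2     -> [57, 2, 57, 0, -2]
rot    -> [57, 2, 0, -2, 57]
drop   -> [57, 2, 0, -2]
drop   -> [57, 2, 0]
drop   -> [57, 2]
negate -> [57, -2]

[57, -2]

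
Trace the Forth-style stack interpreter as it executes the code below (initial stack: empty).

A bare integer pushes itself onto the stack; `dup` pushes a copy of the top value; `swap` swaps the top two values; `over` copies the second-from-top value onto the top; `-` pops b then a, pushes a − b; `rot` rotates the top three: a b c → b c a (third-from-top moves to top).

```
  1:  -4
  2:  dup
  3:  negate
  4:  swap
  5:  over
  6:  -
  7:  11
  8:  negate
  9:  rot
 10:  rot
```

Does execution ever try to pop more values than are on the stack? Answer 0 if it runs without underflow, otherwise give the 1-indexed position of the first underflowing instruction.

-4     : -4
dup    : -4 -4
negate : -4 4
swap   : 4 -4
over   : 4 -4 4
-      : 4 -8
11     : 4 -8 11
negate : 4 -8 -11
rot    : -8 -11 4
rot    : -11 4 -8

0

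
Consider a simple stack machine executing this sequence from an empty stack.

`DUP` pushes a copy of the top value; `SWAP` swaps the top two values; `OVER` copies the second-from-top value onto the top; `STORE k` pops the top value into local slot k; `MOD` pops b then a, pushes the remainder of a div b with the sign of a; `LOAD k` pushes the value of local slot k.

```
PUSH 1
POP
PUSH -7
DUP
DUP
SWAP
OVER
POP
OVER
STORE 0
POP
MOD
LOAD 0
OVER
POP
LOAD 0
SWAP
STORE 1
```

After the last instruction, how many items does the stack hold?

2

PUSH 1  -> 1
POP     -> (empty)
PUSH -7 -> -7
DUP     -> -7 -7
DUP     -> -7 -7 -7
SWAP    -> -7 -7 -7
OVER    -> -7 -7 -7 -7
POP     -> -7 -7 -7
OVER    -> -7 -7 -7 -7
STORE 0 -> -7 -7 -7
POP     -> -7 -7
MOD     -> 0
LOAD 0  -> 0 -7
OVER    -> 0 -7 0
POP     -> 0 -7
LOAD 0  -> 0 -7 -7
SWAP    -> 0 -7 -7
STORE 1 -> 0 -7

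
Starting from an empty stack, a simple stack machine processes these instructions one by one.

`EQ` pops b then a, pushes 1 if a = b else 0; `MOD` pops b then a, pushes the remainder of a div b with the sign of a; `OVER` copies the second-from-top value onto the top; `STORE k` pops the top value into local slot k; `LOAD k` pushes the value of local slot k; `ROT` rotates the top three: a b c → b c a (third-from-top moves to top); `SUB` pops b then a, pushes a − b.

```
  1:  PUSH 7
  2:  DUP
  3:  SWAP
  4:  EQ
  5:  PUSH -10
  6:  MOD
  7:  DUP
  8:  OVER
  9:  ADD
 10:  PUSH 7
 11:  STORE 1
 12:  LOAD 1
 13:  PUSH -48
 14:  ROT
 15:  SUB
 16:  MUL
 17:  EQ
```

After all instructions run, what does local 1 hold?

PUSH 7   -> 7
DUP      -> 7 7
SWAP     -> 7 7
EQ       -> 1
PUSH -10 -> 1 -10
MOD      -> 1
DUP      -> 1 1
OVER     -> 1 1 1
ADD      -> 1 2
PUSH 7   -> 1 2 7
STORE 1  -> 1 2
LOAD 1   -> 1 2 7
PUSH -48 -> 1 2 7 -48
ROT      -> 1 7 -48 2
SUB      -> 1 7 -50
MUL      -> 1 -350
EQ       -> 0

7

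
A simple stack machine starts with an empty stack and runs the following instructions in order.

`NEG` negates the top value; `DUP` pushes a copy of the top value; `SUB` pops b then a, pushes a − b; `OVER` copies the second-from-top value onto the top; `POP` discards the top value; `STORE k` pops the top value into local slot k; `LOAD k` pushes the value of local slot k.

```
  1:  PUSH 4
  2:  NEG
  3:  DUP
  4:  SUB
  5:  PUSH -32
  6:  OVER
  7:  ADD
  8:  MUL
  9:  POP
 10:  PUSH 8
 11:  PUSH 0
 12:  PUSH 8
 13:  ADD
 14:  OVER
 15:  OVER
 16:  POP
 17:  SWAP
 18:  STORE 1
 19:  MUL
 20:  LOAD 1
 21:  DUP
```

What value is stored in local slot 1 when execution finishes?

PUSH 4   -> [4]
NEG      -> [-4]
DUP      -> [-4, -4]
SUB      -> [0]
PUSH -32 -> [0, -32]
OVER     -> [0, -32, 0]
ADD      -> [0, -32]
MUL      -> [0]
POP      -> []
PUSH 8   -> [8]
PUSH 0   -> [8, 0]
PUSH 8   -> [8, 0, 8]
ADD      -> [8, 8]
OVER     -> [8, 8, 8]
OVER     -> [8, 8, 8, 8]
POP      -> [8, 8, 8]
SWAP     -> [8, 8, 8]
STORE 1  -> [8, 8]
MUL      -> [64]
LOAD 1   -> [64, 8]
DUP      -> [64, 8, 8]

8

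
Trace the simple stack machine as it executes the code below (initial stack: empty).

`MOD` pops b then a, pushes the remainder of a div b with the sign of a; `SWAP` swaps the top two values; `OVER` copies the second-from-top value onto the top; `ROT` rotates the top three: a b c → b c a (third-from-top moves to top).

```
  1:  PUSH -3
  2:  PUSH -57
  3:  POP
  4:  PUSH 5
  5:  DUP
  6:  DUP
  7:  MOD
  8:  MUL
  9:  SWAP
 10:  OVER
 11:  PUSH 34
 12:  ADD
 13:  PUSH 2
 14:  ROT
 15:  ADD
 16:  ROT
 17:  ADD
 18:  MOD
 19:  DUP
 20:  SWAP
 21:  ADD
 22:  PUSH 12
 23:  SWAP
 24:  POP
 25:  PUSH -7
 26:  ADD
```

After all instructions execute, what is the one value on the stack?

5

PUSH -3  → -3
PUSH -57 → -3 -57
POP      → -3
PUSH 5   → -3 5
DUP      → -3 5 5
DUP      → -3 5 5 5
MOD      → -3 5 0
MUL      → -3 0
SWAP     → 0 -3
OVER     → 0 -3 0
PUSH 34  → 0 -3 0 34
ADD      → 0 -3 34
PUSH 2   → 0 -3 34 2
ROT      → 0 34 2 -3
ADD      → 0 34 -1
ROT      → 34 -1 0
ADD      → 34 -1
MOD      → 0
DUP      → 0 0
SWAP     → 0 0
ADD      → 0
PUSH 12  → 0 12
SWAP     → 12 0
POP      → 12
PUSH -7  → 12 -7
ADD      → 5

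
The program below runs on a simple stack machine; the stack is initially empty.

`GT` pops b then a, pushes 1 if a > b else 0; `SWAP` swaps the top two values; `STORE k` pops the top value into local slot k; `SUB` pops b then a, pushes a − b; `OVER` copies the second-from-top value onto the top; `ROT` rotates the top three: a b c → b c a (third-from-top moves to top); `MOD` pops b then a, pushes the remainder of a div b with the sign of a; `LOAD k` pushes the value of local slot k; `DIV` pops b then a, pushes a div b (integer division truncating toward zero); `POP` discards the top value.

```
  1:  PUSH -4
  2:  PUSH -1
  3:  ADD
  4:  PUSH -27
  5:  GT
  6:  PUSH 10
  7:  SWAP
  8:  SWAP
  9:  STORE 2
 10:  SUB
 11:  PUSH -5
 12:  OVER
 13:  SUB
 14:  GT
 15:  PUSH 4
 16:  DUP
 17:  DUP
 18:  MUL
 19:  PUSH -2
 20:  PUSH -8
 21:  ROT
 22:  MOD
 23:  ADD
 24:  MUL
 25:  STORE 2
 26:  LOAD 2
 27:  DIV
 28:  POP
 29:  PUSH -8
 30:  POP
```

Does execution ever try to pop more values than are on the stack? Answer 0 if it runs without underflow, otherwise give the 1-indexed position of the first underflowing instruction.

PUSH -4  → [-4]
PUSH -1  → [-4, -1]
ADD      → [-5]
PUSH -27 → [-5, -27]
GT       → [1]
PUSH 10  → [1, 10]
SWAP     → [10, 1]
SWAP     → [1, 10]
STORE 2  → [1]
SUB  — needs 2 operands, stack has 1 → underflow

10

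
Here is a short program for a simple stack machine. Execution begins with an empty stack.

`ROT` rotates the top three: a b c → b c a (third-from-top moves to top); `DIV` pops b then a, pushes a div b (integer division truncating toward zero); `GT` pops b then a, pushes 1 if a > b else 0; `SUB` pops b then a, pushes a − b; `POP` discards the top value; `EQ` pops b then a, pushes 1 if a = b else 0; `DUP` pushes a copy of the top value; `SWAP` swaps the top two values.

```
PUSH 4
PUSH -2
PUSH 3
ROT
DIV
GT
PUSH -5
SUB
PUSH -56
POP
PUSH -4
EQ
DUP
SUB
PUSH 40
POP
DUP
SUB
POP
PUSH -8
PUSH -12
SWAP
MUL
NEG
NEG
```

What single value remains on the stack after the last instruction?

96

PUSH 4   -> 4
PUSH -2  -> 4 -2
PUSH 3   -> 4 -2 3
ROT      -> -2 3 4
DIV      -> -2 0
GT       -> 0
PUSH -5  -> 0 -5
SUB      -> 5
PUSH -56 -> 5 -56
POP      -> 5
PUSH -4  -> 5 -4
EQ       -> 0
DUP      -> 0 0
SUB      -> 0
PUSH 40  -> 0 40
POP      -> 0
DUP      -> 0 0
SUB      -> 0
POP      -> (empty)
PUSH -8  -> -8
PUSH -12 -> -8 -12
SWAP     -> -12 -8
MUL      -> 96
NEG      -> -96
NEG      -> 96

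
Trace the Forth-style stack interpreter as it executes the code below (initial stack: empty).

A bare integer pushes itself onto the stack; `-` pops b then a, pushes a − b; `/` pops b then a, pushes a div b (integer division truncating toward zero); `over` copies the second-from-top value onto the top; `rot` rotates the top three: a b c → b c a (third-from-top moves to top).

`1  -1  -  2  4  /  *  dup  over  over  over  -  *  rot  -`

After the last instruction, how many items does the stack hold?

1    : [1]
-1   : [1, -1]
-    : [2]
2    : [2, 2]
4    : [2, 2, 4]
/    : [2, 0]
*    : [0]
dup  : [0, 0]
over : [0, 0, 0]
over : [0, 0, 0, 0]
over : [0, 0, 0, 0, 0]
-    : [0, 0, 0, 0]
*    : [0, 0, 0]
rot  : [0, 0, 0]
-    : [0, 0]

2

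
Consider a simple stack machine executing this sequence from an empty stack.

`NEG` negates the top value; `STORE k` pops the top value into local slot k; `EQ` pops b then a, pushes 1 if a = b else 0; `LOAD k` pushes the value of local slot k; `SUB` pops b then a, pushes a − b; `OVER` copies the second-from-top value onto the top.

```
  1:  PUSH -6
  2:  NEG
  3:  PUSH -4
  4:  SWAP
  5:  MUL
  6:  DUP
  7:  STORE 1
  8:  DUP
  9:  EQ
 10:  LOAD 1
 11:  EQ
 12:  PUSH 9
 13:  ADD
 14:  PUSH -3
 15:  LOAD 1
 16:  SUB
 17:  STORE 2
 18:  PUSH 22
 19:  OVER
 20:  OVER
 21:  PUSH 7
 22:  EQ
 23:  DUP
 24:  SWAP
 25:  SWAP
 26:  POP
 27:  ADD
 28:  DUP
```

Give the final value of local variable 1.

-24

PUSH -6 -> [-6]
NEG     -> [6]
PUSH -4 -> [6, -4]
SWAP    -> [-4, 6]
MUL     -> [-24]
DUP     -> [-24, -24]
STORE 1 -> [-24]
DUP     -> [-24, -24]
EQ      -> [1]
LOAD 1  -> [1, -24]
EQ      -> [0]
PUSH 9  -> [0, 9]
ADD     -> [9]
PUSH -3 -> [9, -3]
LOAD 1  -> [9, -3, -24]
SUB     -> [9, 21]
STORE 2 -> [9]
PUSH 22 -> [9, 22]
OVER    -> [9, 22, 9]
OVER    -> [9, 22, 9, 22]
PUSH 7  -> [9, 22, 9, 22, 7]
EQ      -> [9, 22, 9, 0]
DUP     -> [9, 22, 9, 0, 0]
SWAP    -> [9, 22, 9, 0, 0]
SWAP    -> [9, 22, 9, 0, 0]
POP     -> [9, 22, 9, 0]
ADD     -> [9, 22, 9]
DUP     -> [9, 22, 9, 9]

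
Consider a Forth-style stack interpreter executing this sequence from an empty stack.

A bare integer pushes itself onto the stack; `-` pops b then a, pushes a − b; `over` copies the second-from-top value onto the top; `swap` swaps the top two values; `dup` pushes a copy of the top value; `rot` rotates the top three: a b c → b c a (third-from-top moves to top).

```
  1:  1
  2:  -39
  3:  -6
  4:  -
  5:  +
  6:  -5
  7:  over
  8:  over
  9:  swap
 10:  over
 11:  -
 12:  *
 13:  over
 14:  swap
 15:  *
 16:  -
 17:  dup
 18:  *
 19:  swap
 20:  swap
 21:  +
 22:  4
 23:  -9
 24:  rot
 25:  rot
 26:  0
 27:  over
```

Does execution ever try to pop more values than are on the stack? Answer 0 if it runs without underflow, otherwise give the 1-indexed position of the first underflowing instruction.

1    → 1
-39  → 1 -39
-6   → 1 -39 -6
-    → 1 -33
+    → -32
-5   → -32 -5
over → -32 -5 -32
over → -32 -5 -32 -5
swap → -32 -5 -5 -32
over → -32 -5 -5 -32 -5
-    → -32 -5 -5 -27
*    → -32 -5 135
over → -32 -5 135 -5
swap → -32 -5 -5 135
*    → -32 -5 -675
-    → -32 670
dup  → -32 670 670
*    → -32 448900
swap → 448900 -32
swap → -32 448900
+    → 448868
4    → 448868 4
-9   → 448868 4 -9
rot  → 4 -9 448868
rot  → -9 448868 4
0    → -9 448868 4 0
over → -9 448868 4 0 4

0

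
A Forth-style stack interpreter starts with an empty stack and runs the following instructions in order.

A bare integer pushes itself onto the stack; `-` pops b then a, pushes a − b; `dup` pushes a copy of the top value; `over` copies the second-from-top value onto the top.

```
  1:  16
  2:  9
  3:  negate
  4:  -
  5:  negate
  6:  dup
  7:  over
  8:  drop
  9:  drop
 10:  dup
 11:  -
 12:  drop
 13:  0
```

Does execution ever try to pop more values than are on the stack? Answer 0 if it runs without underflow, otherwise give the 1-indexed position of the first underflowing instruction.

16     : 16
9      : 16 9
negate : 16 -9
-      : 25
negate : -25
dup    : -25 -25
over   : -25 -25 -25
drop   : -25 -25
drop   : -25
dup    : -25 -25
-      : 0
drop   : (empty)
0      : 0

0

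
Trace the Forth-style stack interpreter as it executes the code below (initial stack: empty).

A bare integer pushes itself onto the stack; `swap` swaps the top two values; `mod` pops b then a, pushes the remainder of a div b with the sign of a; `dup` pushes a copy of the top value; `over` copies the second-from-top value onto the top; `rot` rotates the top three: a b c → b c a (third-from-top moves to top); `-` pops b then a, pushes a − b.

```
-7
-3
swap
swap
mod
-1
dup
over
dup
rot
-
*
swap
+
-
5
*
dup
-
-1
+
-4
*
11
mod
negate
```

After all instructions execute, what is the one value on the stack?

-7     -> [-7]
-3     -> [-7, -3]
swap   -> [-3, -7]
swap   -> [-7, -3]
mod    -> [-1]
-1     -> [-1, -1]
dup    -> [-1, -1, -1]
over   -> [-1, -1, -1, -1]
dup    -> [-1, -1, -1, -1, -1]
rot    -> [-1, -1, -1, -1, -1]
-      -> [-1, -1, -1, 0]
*      -> [-1, -1, 0]
swap   -> [-1, 0, -1]
+      -> [-1, -1]
-      -> [0]
5      -> [0, 5]
*      -> [0]
dup    -> [0, 0]
-      -> [0]
-1     -> [0, -1]
+      -> [-1]
-4     -> [-1, -4]
*      -> [4]
11     -> [4, 11]
mod    -> [4]
negate -> [-4]

-4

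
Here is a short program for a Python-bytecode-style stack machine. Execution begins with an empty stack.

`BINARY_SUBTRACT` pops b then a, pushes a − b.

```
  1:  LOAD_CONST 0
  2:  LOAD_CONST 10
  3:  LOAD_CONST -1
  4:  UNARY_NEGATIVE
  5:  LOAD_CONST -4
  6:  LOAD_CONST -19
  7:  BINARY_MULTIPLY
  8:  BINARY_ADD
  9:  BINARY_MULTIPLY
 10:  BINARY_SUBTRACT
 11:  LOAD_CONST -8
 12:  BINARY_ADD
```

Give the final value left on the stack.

LOAD_CONST 0    : 0
LOAD_CONST 10   : 0 10
LOAD_CONST -1   : 0 10 -1
UNARY_NEGATIVE  : 0 10 1
LOAD_CONST -4   : 0 10 1 -4
LOAD_CONST -19  : 0 10 1 -4 -19
BINARY_MULTIPLY : 0 10 1 76
BINARY_ADD      : 0 10 77
BINARY_MULTIPLY : 0 770
BINARY_SUBTRACT : -770
LOAD_CONST -8   : -770 -8
BINARY_ADD      : -778

-778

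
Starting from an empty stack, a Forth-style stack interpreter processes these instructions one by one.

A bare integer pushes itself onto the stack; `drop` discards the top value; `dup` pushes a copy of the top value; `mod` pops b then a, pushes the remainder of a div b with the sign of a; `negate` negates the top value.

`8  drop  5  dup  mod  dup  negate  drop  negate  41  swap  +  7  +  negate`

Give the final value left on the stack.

-48

8      -> [8]
drop   -> []
5      -> [5]
dup    -> [5, 5]
mod    -> [0]
dup    -> [0, 0]
negate -> [0, 0]
drop   -> [0]
negate -> [0]
41     -> [0, 41]
swap   -> [41, 0]
+      -> [41]
7      -> [41, 7]
+      -> [48]
negate -> [-48]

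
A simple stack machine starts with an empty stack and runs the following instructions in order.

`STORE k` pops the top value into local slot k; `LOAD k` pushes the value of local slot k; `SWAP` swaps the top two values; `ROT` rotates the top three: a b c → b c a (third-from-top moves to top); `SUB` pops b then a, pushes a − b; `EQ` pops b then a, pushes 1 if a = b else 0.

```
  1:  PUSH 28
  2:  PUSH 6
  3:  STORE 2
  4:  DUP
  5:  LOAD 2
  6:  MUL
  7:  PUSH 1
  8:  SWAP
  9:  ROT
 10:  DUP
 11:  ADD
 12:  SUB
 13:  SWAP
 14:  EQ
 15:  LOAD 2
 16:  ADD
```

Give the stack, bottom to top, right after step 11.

[1, 168, 56]

PUSH 28  28
PUSH 6   28 6
STORE 2  28
DUP      28 28
LOAD 2   28 28 6
MUL      28 168
PUSH 1   28 168 1
SWAP     28 1 168
ROT      1 168 28
DUP      1 168 28 28
ADD      1 168 56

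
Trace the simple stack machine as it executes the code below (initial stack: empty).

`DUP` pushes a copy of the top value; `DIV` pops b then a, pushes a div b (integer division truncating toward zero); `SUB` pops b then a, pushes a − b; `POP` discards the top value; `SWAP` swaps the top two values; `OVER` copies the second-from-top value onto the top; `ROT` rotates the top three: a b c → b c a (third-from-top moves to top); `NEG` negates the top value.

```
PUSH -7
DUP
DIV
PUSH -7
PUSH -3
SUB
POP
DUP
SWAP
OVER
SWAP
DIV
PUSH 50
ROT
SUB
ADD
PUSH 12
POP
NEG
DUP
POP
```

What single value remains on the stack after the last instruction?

PUSH -7 → [-7]
DUP     → [-7, -7]
DIV     → [1]
PUSH -7 → [1, -7]
PUSH -3 → [1, -7, -3]
SUB     → [1, -4]
POP     → [1]
DUP     → [1, 1]
SWAP    → [1, 1]
OVER    → [1, 1, 1]
SWAP    → [1, 1, 1]
DIV     → [1, 1]
PUSH 50 → [1, 1, 50]
ROT     → [1, 50, 1]
SUB     → [1, 49]
ADD     → [50]
PUSH 12 → [50, 12]
POP     → [50]
NEG     → [-50]
DUP     → [-50, -50]
POP     → [-50]

-50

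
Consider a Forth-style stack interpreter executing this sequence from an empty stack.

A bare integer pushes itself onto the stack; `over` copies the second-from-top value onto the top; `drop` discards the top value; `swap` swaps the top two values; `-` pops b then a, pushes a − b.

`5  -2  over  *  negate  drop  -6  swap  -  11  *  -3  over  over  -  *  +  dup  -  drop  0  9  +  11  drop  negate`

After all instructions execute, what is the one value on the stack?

5      -> 5
-2     -> 5 -2
over   -> 5 -2 5
*      -> 5 -10
negate -> 5 10
drop   -> 5
-6     -> 5 -6
swap   -> -6 5
-      -> -11
11     -> -11 11
*      -> -121
-3     -> -121 -3
over   -> -121 -3 -121
over   -> -121 -3 -121 -3
-      -> -121 -3 -118
*      -> -121 354
+      -> 233
dup    -> 233 233
-      -> 0
drop   -> (empty)
0      -> 0
9      -> 0 9
+      -> 9
11     -> 9 11
drop   -> 9
negate -> -9

-9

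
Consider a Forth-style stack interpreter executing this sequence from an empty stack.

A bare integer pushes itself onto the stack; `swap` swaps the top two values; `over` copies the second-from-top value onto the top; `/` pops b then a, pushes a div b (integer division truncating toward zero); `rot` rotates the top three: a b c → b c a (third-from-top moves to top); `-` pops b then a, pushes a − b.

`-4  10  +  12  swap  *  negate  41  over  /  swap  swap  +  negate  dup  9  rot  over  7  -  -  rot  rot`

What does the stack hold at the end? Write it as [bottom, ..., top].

-4      -4
10      -4 10
+       6
12      6 12
swap    12 6
*       72
negate  -72
41      -72 41
over    -72 41 -72
/       -72 0
swap    0 -72
swap    -72 0
+       -72
negate  72
dup     72 72
9       72 72 9
rot     72 9 72
over    72 9 72 9
7       72 9 72 9 7
-       72 9 72 2
-       72 9 70
rot     9 70 72
rot     70 72 9

[70, 72, 9]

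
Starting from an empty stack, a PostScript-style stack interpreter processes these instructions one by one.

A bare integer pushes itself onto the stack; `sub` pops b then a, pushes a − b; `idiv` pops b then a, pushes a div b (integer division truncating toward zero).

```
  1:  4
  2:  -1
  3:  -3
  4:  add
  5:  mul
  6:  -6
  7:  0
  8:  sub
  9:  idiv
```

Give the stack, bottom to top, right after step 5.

[-16]

4   : 4
-1  : 4 -1
-3  : 4 -1 -3
add : 4 -4
mul : -16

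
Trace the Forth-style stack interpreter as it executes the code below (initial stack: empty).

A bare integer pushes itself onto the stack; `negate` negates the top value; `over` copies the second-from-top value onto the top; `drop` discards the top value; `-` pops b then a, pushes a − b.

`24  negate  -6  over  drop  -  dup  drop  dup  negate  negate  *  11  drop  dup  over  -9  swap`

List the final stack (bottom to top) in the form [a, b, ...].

24      [24]
negate  [-24]
-6      [-24, -6]
over    [-24, -6, -24]
drop    [-24, -6]
-       [-18]
dup     [-18, -18]
drop    [-18]
dup     [-18, -18]
negate  [-18, 18]
negate  [-18, -18]
*       [324]
11      [324, 11]
drop    [324]
dup     [324, 324]
over    [324, 324, 324]
-9      [324, 324, 324, -9]
swap    [324, 324, -9, 324]

[324, 324, -9, 324]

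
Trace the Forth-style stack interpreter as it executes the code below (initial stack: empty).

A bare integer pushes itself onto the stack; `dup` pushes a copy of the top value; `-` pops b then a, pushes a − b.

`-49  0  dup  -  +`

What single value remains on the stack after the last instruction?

-49  [-49]
0    [-49, 0]
dup  [-49, 0, 0]
-    [-49, 0]
+    [-49]

-49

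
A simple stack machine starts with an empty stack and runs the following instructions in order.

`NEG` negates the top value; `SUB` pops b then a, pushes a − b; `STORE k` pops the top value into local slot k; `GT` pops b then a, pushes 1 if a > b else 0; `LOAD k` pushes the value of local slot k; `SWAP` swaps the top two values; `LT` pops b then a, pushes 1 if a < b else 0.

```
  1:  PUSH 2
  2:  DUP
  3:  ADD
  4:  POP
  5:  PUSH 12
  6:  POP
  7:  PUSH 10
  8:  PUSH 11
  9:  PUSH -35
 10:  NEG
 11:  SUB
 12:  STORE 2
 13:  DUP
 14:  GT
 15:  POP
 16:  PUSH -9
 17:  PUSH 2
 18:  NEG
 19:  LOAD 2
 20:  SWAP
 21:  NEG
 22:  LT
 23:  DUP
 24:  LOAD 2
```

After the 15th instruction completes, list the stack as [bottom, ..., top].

PUSH 2   → [2]
DUP      → [2, 2]
ADD      → [4]
POP      → []
PUSH 12  → [12]
POP      → []
PUSH 10  → [10]
PUSH 11  → [10, 11]
PUSH -35 → [10, 11, -35]
NEG      → [10, 11, 35]
SUB      → [10, -24]
STORE 2  → [10]
DUP      → [10, 10]
GT       → [0]
POP      → []

[]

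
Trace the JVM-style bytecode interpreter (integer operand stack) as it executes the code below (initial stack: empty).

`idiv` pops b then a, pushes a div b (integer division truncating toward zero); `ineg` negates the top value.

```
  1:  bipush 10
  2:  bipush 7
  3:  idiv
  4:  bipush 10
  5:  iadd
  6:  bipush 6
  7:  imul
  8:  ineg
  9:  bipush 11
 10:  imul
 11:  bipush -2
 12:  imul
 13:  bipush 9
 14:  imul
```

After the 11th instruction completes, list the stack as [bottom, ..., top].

[-726, -2]

bipush 10 -> 10
bipush 7  -> 10 7
idiv      -> 1
bipush 10 -> 1 10
iadd      -> 11
bipush 6  -> 11 6
imul      -> 66
ineg      -> -66
bipush 11 -> -66 11
imul      -> -726
bipush -2 -> -726 -2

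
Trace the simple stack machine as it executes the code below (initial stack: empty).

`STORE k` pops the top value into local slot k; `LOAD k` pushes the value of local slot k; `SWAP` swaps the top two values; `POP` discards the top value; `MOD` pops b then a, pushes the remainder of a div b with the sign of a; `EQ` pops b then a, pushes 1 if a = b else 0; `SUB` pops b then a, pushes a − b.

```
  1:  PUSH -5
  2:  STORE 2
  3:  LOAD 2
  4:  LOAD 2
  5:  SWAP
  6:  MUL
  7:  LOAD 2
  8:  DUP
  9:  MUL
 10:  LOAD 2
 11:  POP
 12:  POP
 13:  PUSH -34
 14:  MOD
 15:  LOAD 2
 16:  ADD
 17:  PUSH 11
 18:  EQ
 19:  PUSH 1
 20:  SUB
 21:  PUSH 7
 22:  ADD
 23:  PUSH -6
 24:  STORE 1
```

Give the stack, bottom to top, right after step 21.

PUSH -5   [-5]
STORE 2   []
LOAD 2    [-5]
LOAD 2    [-5, -5]
SWAP      [-5, -5]
MUL       [25]
LOAD 2    [25, -5]
DUP       [25, -5, -5]
MUL       [25, 25]
LOAD 2    [25, 25, -5]
POP       [25, 25]
POP       [25]
PUSH -34  [25, -34]
MOD       [25]
LOAD 2    [25, -5]
ADD       [20]
PUSH 11   [20, 11]
EQ        [0]
PUSH 1    [0, 1]
SUB       [-1]
PUSH 7    [-1, 7]

[-1, 7]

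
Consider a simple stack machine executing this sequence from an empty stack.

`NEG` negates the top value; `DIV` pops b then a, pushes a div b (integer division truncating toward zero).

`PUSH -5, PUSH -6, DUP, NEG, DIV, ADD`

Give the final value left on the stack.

PUSH -5 → -5
PUSH -6 → -5 -6
DUP     → -5 -6 -6
NEG     → -5 -6 6
DIV     → -5 -1
ADD     → -6

-6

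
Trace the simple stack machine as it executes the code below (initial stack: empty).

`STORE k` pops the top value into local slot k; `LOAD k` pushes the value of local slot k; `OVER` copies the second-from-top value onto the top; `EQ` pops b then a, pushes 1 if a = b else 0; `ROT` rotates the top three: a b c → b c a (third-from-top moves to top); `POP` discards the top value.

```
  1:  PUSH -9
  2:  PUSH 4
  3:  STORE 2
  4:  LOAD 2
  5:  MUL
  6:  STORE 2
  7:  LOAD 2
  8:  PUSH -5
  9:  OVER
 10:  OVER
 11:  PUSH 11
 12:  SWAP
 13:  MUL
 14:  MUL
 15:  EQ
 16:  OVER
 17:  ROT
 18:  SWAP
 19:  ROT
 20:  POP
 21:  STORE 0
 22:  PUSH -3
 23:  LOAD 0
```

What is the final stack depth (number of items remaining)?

3

PUSH -9 -> [-9]
PUSH 4  -> [-9, 4]
STORE 2 -> [-9]
LOAD 2  -> [-9, 4]
MUL     -> [-36]
STORE 2 -> []
LOAD 2  -> [-36]
PUSH -5 -> [-36, -5]
OVER    -> [-36, -5, -36]
OVER    -> [-36, -5, -36, -5]
PUSH 11 -> [-36, -5, -36, -5, 11]
SWAP    -> [-36, -5, -36, 11, -5]
MUL     -> [-36, -5, -36, -55]
MUL     -> [-36, -5, 1980]
EQ      -> [-36, 0]
OVER    -> [-36, 0, -36]
ROT     -> [0, -36, -36]
SWAP    -> [0, -36, -36]
ROT     -> [-36, -36, 0]
POP     -> [-36, -36]
STORE 0 -> [-36]
PUSH -3 -> [-36, -3]
LOAD 0  -> [-36, -3, -36]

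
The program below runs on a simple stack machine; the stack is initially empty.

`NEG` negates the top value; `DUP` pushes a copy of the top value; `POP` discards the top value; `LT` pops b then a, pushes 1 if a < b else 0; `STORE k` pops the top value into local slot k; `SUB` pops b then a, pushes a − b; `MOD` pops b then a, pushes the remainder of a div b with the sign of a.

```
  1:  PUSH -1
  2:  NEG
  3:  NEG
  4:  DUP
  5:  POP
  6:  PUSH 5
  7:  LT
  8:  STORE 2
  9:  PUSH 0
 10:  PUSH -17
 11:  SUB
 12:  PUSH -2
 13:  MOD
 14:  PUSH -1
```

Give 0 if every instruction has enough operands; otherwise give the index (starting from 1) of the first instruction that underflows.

0

PUSH -1  : [-1]
NEG      : [1]
NEG      : [-1]
DUP      : [-1, -1]
POP      : [-1]
PUSH 5   : [-1, 5]
LT       : [1]
STORE 2  : []
PUSH 0   : [0]
PUSH -17 : [0, -17]
SUB      : [17]
PUSH -2  : [17, -2]
MOD      : [1]
PUSH -1  : [1, -1]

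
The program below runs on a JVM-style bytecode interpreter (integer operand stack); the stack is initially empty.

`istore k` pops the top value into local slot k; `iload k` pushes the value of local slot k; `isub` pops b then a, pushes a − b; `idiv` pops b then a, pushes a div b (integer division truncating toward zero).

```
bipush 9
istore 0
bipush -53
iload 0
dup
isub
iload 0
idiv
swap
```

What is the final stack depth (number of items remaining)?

2

bipush 9   : [9]
istore 0   : []
bipush -53 : [-53]
iload 0    : [-53, 9]
dup        : [-53, 9, 9]
isub       : [-53, 0]
iload 0    : [-53, 0, 9]
idiv       : [-53, 0]
swap       : [0, -53]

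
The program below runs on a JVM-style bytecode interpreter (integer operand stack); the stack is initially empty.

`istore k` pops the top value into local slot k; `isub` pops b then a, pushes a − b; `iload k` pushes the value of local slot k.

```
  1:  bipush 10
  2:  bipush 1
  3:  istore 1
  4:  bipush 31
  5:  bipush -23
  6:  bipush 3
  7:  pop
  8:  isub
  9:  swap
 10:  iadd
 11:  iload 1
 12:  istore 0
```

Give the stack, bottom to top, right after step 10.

bipush 10  -> 10
bipush 1   -> 10 1
istore 1   -> 10
bipush 31  -> 10 31
bipush -23 -> 10 31 -23
bipush 3   -> 10 31 -23 3
pop        -> 10 31 -23
isub       -> 10 54
swap       -> 54 10
iadd       -> 64

[64]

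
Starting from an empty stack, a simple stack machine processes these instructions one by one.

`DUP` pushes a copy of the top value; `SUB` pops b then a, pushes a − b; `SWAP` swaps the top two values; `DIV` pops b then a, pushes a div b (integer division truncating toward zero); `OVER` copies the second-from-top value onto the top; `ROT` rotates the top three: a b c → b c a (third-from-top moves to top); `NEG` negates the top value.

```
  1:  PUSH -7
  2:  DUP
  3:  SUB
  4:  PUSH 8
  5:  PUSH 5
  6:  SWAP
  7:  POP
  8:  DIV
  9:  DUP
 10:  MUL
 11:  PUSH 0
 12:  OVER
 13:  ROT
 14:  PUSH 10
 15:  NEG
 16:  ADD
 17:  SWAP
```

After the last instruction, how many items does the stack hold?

3

PUSH -7 : [-7]
DUP     : [-7, -7]
SUB     : [0]
PUSH 8  : [0, 8]
PUSH 5  : [0, 8, 5]
SWAP    : [0, 5, 8]
POP     : [0, 5]
DIV     : [0]
DUP     : [0, 0]
MUL     : [0]
PUSH 0  : [0, 0]
OVER    : [0, 0, 0]
ROT     : [0, 0, 0]
PUSH 10 : [0, 0, 0, 10]
NEG     : [0, 0, 0, -10]
ADD     : [0, 0, -10]
SWAP    : [0, -10, 0]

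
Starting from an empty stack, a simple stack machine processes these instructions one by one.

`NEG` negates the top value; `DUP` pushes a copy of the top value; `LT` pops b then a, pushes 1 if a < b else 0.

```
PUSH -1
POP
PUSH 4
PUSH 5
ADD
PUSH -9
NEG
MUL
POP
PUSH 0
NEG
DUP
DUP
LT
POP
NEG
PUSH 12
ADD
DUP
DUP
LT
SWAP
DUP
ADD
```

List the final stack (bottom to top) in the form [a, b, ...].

PUSH -1 : -1
POP     : (empty)
PUSH 4  : 4
PUSH 5  : 4 5
ADD     : 9
PUSH -9 : 9 -9
NEG     : 9 9
MUL     : 81
POP     : (empty)
PUSH 0  : 0
NEG     : 0
DUP     : 0 0
DUP     : 0 0 0
LT      : 0 0
POP     : 0
NEG     : 0
PUSH 12 : 0 12
ADD     : 12
DUP     : 12 12
DUP     : 12 12 12
LT      : 12 0
SWAP    : 0 12
DUP     : 0 12 12
ADD     : 0 24

[0, 24]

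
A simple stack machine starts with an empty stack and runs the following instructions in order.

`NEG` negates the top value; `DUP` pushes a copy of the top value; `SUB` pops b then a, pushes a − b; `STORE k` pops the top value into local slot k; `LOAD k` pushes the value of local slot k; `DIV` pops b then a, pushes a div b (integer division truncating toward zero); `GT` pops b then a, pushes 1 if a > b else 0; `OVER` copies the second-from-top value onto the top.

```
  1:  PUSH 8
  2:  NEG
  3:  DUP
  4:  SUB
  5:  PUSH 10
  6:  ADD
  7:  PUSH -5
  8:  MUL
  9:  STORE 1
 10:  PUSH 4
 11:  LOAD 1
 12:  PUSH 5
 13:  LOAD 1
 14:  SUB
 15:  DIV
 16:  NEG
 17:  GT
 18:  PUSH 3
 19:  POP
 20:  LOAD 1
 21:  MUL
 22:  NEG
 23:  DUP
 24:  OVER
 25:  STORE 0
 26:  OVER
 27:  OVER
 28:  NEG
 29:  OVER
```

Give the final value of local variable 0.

50

PUSH 8  : [8]
NEG     : [-8]
DUP     : [-8, -8]
SUB     : [0]
PUSH 10 : [0, 10]
ADD     : [10]
PUSH -5 : [10, -5]
MUL     : [-50]
STORE 1 : []
PUSH 4  : [4]
LOAD 1  : [4, -50]
PUSH 5  : [4, -50, 5]
LOAD 1  : [4, -50, 5, -50]
SUB     : [4, -50, 55]
DIV     : [4, 0]
NEG     : [4, 0]
GT      : [1]
PUSH 3  : [1, 3]
POP     : [1]
LOAD 1  : [1, -50]
MUL     : [-50]
NEG     : [50]
DUP     : [50, 50]
OVER    : [50, 50, 50]
STORE 0 : [50, 50]
OVER    : [50, 50, 50]
OVER    : [50, 50, 50, 50]
NEG     : [50, 50, 50, -50]
OVER    : [50, 50, 50, -50, 50]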